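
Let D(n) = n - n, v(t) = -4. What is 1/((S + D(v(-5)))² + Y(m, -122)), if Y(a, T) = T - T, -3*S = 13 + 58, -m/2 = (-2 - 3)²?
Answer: 9/5041 ≈ 0.0017854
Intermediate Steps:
m = -50 (m = -2*(-2 - 3)² = -2*(-5)² = -2*25 = -50)
S = -71/3 (S = -(13 + 58)/3 = -⅓*71 = -71/3 ≈ -23.667)
D(n) = 0
Y(a, T) = 0
1/((S + D(v(-5)))² + Y(m, -122)) = 1/((-71/3 + 0)² + 0) = 1/((-71/3)² + 0) = 1/(5041/9 + 0) = 1/(5041/9) = 9/5041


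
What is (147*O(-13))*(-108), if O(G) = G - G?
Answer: 0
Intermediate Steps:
O(G) = 0
(147*O(-13))*(-108) = (147*0)*(-108) = 0*(-108) = 0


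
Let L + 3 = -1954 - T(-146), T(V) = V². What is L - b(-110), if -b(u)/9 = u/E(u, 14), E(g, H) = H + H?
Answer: -326317/14 ≈ -23308.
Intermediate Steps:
E(g, H) = 2*H
b(u) = -9*u/28 (b(u) = -9*u/(2*14) = -9*u/28)
L = -23273 (L = -3 + (-1954 - 1*(-146)²) = -3 + (-1954 - 1*21316) = -3 + (-1954 - 21316) = -3 - 23270 = -23273)
L - b(-110) = -23273 - (-9)*(-110)/28 = -23273 - 1*495/14 = -23273 - 495/14 = -326317/14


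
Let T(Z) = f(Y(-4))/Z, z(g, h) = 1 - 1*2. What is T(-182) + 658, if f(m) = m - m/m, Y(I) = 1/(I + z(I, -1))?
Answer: 299393/455 ≈ 658.01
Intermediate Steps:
z(g, h) = -1 (z(g, h) = 1 - 2 = -1)
Y(I) = 1/(-1 + I) (Y(I) = 1/(I - 1) = 1/(-1 + I))
f(m) = -1 + m (f(m) = m - 1*1 = m - 1 = -1 + m)
T(Z) = -6/(5*Z) (T(Z) = (-1 + 1/(-1 - 4))/Z = (-1 + 1/(-5))/Z = (-1 - ⅕)/Z = -6/(5*Z))
T(-182) + 658 = -6/5/(-182) + 658 = -6/5*(-1/182) + 658 = 3/455 + 658 = 299393/455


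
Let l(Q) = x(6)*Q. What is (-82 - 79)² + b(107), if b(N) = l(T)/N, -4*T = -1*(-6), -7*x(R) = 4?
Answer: 19414835/749 ≈ 25921.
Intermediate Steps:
x(R) = -4/7 (x(R) = -⅐*4 = -4/7)
T = -3/2 (T = -(-1)*(-6)/4 = -¼*6 = -3/2 ≈ -1.5000)
l(Q) = -4*Q/7
b(N) = 6/(7*N) (b(N) = (-4/7*(-3/2))/N = 6/(7*N))
(-82 - 79)² + b(107) = (-82 - 79)² + (6/7)/107 = (-161)² + (6/7)*(1/107) = 25921 + 6/749 = 19414835/749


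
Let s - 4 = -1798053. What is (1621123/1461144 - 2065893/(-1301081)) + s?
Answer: -3418205945090512981/1901066696664 ≈ -1.7980e+6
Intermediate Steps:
s = -1798049 (s = 4 - 1798053 = -1798049)
(1621123/1461144 - 2065893/(-1301081)) + s = (1621123/1461144 - 2065893/(-1301081)) - 1798049 = (1621123*(1/1461144) - 2065893*(-1/1301081)) - 1798049 = (1621123/1461144 + 2065893/1301081) - 1798049 = 5127779495555/1901066696664 - 1798049 = -3418205945090512981/1901066696664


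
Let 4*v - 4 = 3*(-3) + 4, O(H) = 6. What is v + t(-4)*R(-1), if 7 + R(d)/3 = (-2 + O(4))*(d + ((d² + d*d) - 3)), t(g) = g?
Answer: 719/4 ≈ 179.75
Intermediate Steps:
v = -¼ (v = 1 + (3*(-3) + 4)/4 = 1 + (-9 + 4)/4 = 1 + (¼)*(-5) = 1 - 5/4 = -¼ ≈ -0.25000)
R(d) = -57 + 12*d + 24*d² (R(d) = -21 + 3*((-2 + 6)*(d + ((d² + d*d) - 3))) = -21 + 3*(4*(d + ((d² + d²) - 3))) = -21 + 3*(4*(d + (2*d² - 3))) = -21 + 3*(4*(d + (-3 + 2*d²))) = -21 + 3*(4*(-3 + d + 2*d²)) = -21 + 3*(-12 + 4*d + 8*d²) = -21 + (-36 + 12*d + 24*d²) = -57 + 12*d + 24*d²)
v + t(-4)*R(-1) = -¼ - 4*(-57 + 12*(-1) + 24*(-1)²) = -¼ - 4*(-57 - 12 + 24*1) = -¼ - 4*(-57 - 12 + 24) = -¼ - 4*(-45) = -¼ + 180 = 719/4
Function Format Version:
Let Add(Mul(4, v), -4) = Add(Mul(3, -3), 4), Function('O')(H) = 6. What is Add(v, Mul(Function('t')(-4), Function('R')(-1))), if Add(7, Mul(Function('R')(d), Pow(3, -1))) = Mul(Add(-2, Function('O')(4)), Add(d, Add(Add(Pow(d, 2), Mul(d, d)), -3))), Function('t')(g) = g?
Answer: Rational(719, 4) ≈ 179.75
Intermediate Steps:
v = Rational(-1, 4) (v = Add(1, Mul(Rational(1, 4), Add(Mul(3, -3), 4))) = Add(1, Mul(Rational(1, 4), Add(-9, 4))) = Add(1, Mul(Rational(1, 4), -5)) = Add(1, Rational(-5, 4)) = Rational(-1, 4) ≈ -0.25000)
Function('R')(d) = Add(-57, Mul(12, d), Mul(24, Pow(d, 2))) (Function('R')(d) = Add(-21, Mul(3, Mul(Add(-2, 6), Add(d, Add(Add(Pow(d, 2), Mul(d, d)), -3))))) = Add(-21, Mul(3, Mul(4, Add(d, Add(Add(Pow(d, 2), Pow(d, 2)), -3))))) = Add(-21, Mul(3, Mul(4, Add(d, Add(Mul(2, Pow(d, 2)), -3))))) = Add(-21, Mul(3, Mul(4, Add(d, Add(-3, Mul(2, Pow(d, 2))))))) = Add(-21, Mul(3, Mul(4, Add(-3, d, Mul(2, Pow(d, 2)))))) = Add(-21, Mul(3, Add(-12, Mul(4, d), Mul(8, Pow(d, 2))))) = Add(-21, Add(-36, Mul(12, d), Mul(24, Pow(d, 2)))) = Add(-57, Mul(12, d), Mul(24, Pow(d, 2))))
Add(v, Mul(Function('t')(-4), Function('R')(-1))) = Add(Rational(-1, 4), Mul(-4, Add(-57, Mul(12, -1), Mul(24, Pow(-1, 2))))) = Add(Rational(-1, 4), Mul(-4, Add(-57, -12, Mul(24, 1)))) = Add(Rational(-1, 4), Mul(-4, Add(-57, -12, 24))) = Add(Rational(-1, 4), Mul(-4, -45)) = Add(Rational(-1, 4), 180) = Rational(719, 4)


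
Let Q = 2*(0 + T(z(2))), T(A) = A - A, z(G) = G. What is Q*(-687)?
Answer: 0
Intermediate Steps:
T(A) = 0
Q = 0 (Q = 2*(0 + 0) = 2*0 = 0)
Q*(-687) = 0*(-687) = 0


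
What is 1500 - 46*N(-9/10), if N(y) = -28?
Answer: 2788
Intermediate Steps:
1500 - 46*N(-9/10) = 1500 - 46*(-28) = 1500 + 1288 = 2788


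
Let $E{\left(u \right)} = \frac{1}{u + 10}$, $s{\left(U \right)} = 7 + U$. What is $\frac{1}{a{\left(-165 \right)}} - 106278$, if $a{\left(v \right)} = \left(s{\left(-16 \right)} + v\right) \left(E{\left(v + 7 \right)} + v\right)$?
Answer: $- \frac{225801108232}{2124627} \approx -1.0628 \cdot 10^{5}$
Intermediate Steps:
$E{\left(u \right)} = \frac{1}{10 + u}$
$a{\left(v \right)} = \left(-9 + v\right) \left(v + \frac{1}{17 + v}\right)$ ($a{\left(v \right)} = \left(\left(7 - 16\right) + v\right) \left(\frac{1}{10 + \left(v + 7\right)} + v\right) = \left(-9 + v\right) \left(\frac{1}{10 + \left(7 + v\right)} + v\right) = \left(-9 + v\right) \left(\frac{1}{17 + v} + v\right) = \left(-9 + v\right) \left(v + \frac{1}{17 + v}\right)$)
$\frac{1}{a{\left(-165 \right)}} - 106278 = \frac{1}{\frac{1}{17 - 165} \left(-9 - 165 - 165 \left(-9 - 165\right) \left(17 - 165\right)\right)} - 106278 = \frac{1}{\frac{1}{-148} \left(-9 - 165 - \left(-28710\right) \left(-148\right)\right)} - 106278 = \frac{1}{\left(- \frac{1}{148}\right) \left(-9 - 165 - 4249080\right)} - 106278 = \frac{1}{\left(- \frac{1}{148}\right) \left(-4249254\right)} - 106278 = \frac{1}{\frac{2124627}{74}} - 106278 = \frac{74}{2124627} - 106278 = - \frac{225801108232}{2124627}$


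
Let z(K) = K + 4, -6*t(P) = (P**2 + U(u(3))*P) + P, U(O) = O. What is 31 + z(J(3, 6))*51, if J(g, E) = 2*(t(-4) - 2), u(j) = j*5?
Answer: 847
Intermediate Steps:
u(j) = 5*j
t(P) = -8*P/3 - P**2/6 (t(P) = -((P**2 + (5*3)*P) + P)/6 = -((P**2 + 15*P) + P)/6 = -(P**2 + 16*P)/6 = -8*P/3 - P**2/6)
J(g, E) = 12 (J(g, E) = 2*(-1/6*(-4)*(16 - 4) - 2) = 2*(-1/6*(-4)*12 - 2) = 2*(8 - 2) = 2*6 = 12)
z(K) = 4 + K
31 + z(J(3, 6))*51 = 31 + (4 + 12)*51 = 31 + 16*51 = 31 + 816 = 847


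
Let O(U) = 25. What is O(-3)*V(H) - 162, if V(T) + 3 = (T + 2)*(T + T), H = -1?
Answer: -287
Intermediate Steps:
V(T) = -3 + 2*T*(2 + T) (V(T) = -3 + (T + 2)*(T + T) = -3 + (2 + T)*(2*T) = -3 + 2*T*(2 + T))
O(-3)*V(H) - 162 = 25*(-3 + 2*(-1)² + 4*(-1)) - 162 = 25*(-3 + 2*1 - 4) - 162 = 25*(-3 + 2 - 4) - 162 = 25*(-5) - 162 = -125 - 162 = -287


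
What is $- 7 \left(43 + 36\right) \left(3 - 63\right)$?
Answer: $33180$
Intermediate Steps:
$- 7 \left(43 + 36\right) \left(3 - 63\right) = - 7 \cdot 79 \left(-60\right) = \left(-7\right) \left(-4740\right) = 33180$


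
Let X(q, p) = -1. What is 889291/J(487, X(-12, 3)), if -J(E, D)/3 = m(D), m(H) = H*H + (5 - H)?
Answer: -889291/21 ≈ -42347.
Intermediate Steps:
m(H) = 5 + H² - H (m(H) = H² + (5 - H) = 5 + H² - H)
J(E, D) = -15 - 3*D² + 3*D (J(E, D) = -3*(5 + D² - D) = -15 - 3*D² + 3*D)
889291/J(487, X(-12, 3)) = 889291/(-15 - 3*(-1)² + 3*(-1)) = 889291/(-15 - 3*1 - 3) = 889291/(-15 - 3 - 3) = 889291/(-21) = 889291*(-1/21) = -889291/21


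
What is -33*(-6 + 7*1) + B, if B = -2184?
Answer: -2217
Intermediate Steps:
-33*(-6 + 7*1) + B = -33*(-6 + 7*1) - 2184 = -33*(-6 + 7) - 2184 = -33*1 - 2184 = -33 - 2184 = -2217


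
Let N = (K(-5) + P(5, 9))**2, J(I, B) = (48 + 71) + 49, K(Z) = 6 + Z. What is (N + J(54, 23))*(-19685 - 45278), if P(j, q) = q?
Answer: -17410084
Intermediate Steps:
J(I, B) = 168 (J(I, B) = 119 + 49 = 168)
N = 100 (N = ((6 - 5) + 9)**2 = (1 + 9)**2 = 10**2 = 100)
(N + J(54, 23))*(-19685 - 45278) = (100 + 168)*(-19685 - 45278) = 268*(-64963) = -17410084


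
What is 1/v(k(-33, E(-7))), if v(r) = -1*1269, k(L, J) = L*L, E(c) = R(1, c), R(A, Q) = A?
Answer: -1/1269 ≈ -0.00078802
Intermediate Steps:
E(c) = 1
k(L, J) = L²
v(r) = -1269
1/v(k(-33, E(-7))) = 1/(-1269) = -1/1269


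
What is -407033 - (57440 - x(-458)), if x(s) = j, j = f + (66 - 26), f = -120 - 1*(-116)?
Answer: -464437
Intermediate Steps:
f = -4 (f = -120 + 116 = -4)
j = 36 (j = -4 + (66 - 26) = -4 + 40 = 36)
x(s) = 36
-407033 - (57440 - x(-458)) = -407033 - (57440 - 1*36) = -407033 - (57440 - 36) = -407033 - 1*57404 = -407033 - 57404 = -464437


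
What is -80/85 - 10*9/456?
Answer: -1471/1292 ≈ -1.1385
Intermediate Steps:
-80/85 - 10*9/456 = -80*1/85 - 90*1/456 = -16/17 - 15/76 = -1471/1292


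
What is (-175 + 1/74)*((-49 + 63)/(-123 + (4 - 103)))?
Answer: 90643/8214 ≈ 11.035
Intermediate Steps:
(-175 + 1/74)*((-49 + 63)/(-123 + (4 - 103))) = (-175 + 1/74)*(14/(-123 - 99)) = -90643/(37*(-222)) = -90643*(-1)/(37*222) = -12949/74*(-7/111) = 90643/8214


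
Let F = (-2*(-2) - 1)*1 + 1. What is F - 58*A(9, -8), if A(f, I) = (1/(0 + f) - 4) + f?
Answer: -2632/9 ≈ -292.44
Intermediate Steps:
F = 4 (F = (4 - 1)*1 + 1 = 3*1 + 1 = 3 + 1 = 4)
A(f, I) = -4 + f + 1/f (A(f, I) = (1/f - 4) + f = (-4 + 1/f) + f = -4 + f + 1/f)
F - 58*A(9, -8) = 4 - 58*(-4 + 9 + 1/9) = 4 - 58*(-4 + 9 + ⅑) = 4 - 58*46/9 = 4 - 2668/9 = -2632/9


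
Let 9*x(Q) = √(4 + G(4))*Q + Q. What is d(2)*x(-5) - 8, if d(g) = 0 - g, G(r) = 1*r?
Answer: -62/9 + 20*√2/9 ≈ -3.7462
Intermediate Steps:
G(r) = r
d(g) = -g
x(Q) = Q/9 + 2*Q*√2/9 (x(Q) = (√(4 + 4)*Q + Q)/9 = (√8*Q + Q)/9 = ((2*√2)*Q + Q)/9 = (2*Q*√2 + Q)/9 = (Q + 2*Q*√2)/9 = Q/9 + 2*Q*√2/9)
d(2)*x(-5) - 8 = (-1*2)*((⅑)*(-5)*(1 + 2*√2)) - 8 = -2*(-5/9 - 10*√2/9) - 8 = (10/9 + 20*√2/9) - 8 = -62/9 + 20*√2/9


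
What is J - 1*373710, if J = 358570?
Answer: -15140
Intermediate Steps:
J - 1*373710 = 358570 - 1*373710 = 358570 - 373710 = -15140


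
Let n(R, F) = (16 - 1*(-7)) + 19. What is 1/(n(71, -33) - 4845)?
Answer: -1/4803 ≈ -0.00020820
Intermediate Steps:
n(R, F) = 42 (n(R, F) = (16 + 7) + 19 = 23 + 19 = 42)
1/(n(71, -33) - 4845) = 1/(42 - 4845) = 1/(-4803) = -1/4803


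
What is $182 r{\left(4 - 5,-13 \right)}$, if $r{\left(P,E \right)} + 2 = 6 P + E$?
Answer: $-3822$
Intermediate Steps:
$r{\left(P,E \right)} = -2 + E + 6 P$ ($r{\left(P,E \right)} = -2 + \left(6 P + E\right) = -2 + \left(E + 6 P\right) = -2 + E + 6 P$)
$182 r{\left(4 - 5,-13 \right)} = 182 \left(-2 - 13 + 6 \left(4 - 5\right)\right) = 182 \left(-2 - 13 + 6 \left(-1\right)\right) = 182 \left(-2 - 13 - 6\right) = 182 \left(-21\right) = -3822$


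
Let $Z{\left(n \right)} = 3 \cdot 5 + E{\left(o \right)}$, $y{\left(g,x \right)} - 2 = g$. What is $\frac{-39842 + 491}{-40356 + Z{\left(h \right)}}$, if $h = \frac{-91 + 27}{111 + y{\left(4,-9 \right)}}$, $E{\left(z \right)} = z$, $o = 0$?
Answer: $\frac{13117}{13447} \approx 0.97546$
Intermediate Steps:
$y{\left(g,x \right)} = 2 + g$
$h = - \frac{64}{117}$ ($h = \frac{-91 + 27}{111 + \left(2 + 4\right)} = - \frac{64}{111 + 6} = - \frac{64}{117} \approx -0.54701$)
$Z{\left(n \right)} = 15$ ($Z{\left(n \right)} = 3 \cdot 5 + 0 = 15 + 0 = 15$)
$\frac{-39842 + 491}{-40356 + Z{\left(h \right)}} = \frac{-39842 + 491}{-40356 + 15} = - \frac{39351}{-40341} = \left(-39351\right) \left(- \frac{1}{40341}\right) = \frac{13117}{13447}$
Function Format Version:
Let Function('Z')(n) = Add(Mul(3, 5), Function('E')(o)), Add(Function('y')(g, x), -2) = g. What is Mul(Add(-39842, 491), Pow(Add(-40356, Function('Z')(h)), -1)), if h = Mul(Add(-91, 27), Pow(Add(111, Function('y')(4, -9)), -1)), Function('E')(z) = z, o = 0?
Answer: Rational(13117, 13447) ≈ 0.97546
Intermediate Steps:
Function('y')(g, x) = Add(2, g)
h = Rational(-64, 117) (h = Mul(Add(-91, 27), Pow(Add(111, Add(2, 4)), -1)) = Mul(-64, Pow(Add(111, 6), -1)) = Mul(-64, Pow(117, -1)) = Mul(-64, Rational(1, 117)) = Rational(-64, 117) ≈ -0.54701)
Function('Z')(n) = 15 (Function('Z')(n) = Add(Mul(3, 5), 0) = Add(15, 0) = 15)
Mul(Add(-39842, 491), Pow(Add(-40356, Function('Z')(h)), -1)) = Mul(Add(-39842, 491), Pow(Add(-40356, 15), -1)) = Mul(-39351, Pow(-40341, -1)) = Mul(-39351, Rational(-1, 40341)) = Rational(13117, 13447)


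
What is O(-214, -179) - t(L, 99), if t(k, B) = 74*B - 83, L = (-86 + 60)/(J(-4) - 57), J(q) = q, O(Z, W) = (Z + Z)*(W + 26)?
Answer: 58241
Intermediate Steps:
O(Z, W) = 2*Z*(26 + W) (O(Z, W) = (2*Z)*(26 + W) = 2*Z*(26 + W))
L = 26/61 (L = (-86 + 60)/(-4 - 57) = -26/(-61) = -26*(-1/61) = 26/61 ≈ 0.42623)
t(k, B) = -83 + 74*B
O(-214, -179) - t(L, 99) = 2*(-214)*(26 - 179) - (-83 + 74*99) = 2*(-214)*(-153) - (-83 + 7326) = 65484 - 1*7243 = 65484 - 7243 = 58241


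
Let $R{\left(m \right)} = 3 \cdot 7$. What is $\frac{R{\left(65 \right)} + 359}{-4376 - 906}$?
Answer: $- \frac{10}{139} \approx -0.071942$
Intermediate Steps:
$R{\left(m \right)} = 21$
$\frac{R{\left(65 \right)} + 359}{-4376 - 906} = \frac{21 + 359}{-4376 - 906} = \frac{380}{-5282} = 380 \left(- \frac{1}{5282}\right) = - \frac{10}{139}$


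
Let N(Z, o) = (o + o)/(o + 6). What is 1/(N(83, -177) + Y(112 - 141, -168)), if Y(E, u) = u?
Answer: -57/9458 ≈ -0.0060266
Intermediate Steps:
N(Z, o) = 2*o/(6 + o) (N(Z, o) = (2*o)/(6 + o) = 2*o/(6 + o))
1/(N(83, -177) + Y(112 - 141, -168)) = 1/(2*(-177)/(6 - 177) - 168) = 1/(2*(-177)/(-171) - 168) = 1/(2*(-177)*(-1/171) - 168) = 1/(118/57 - 168) = 1/(-9458/57) = -57/9458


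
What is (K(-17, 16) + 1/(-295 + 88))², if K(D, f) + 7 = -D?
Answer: 4280761/42849 ≈ 99.903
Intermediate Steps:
K(D, f) = -7 - D
(K(-17, 16) + 1/(-295 + 88))² = ((-7 - 1*(-17)) + 1/(-295 + 88))² = ((-7 + 17) + 1/(-207))² = (10 - 1/207)² = (2069/207)² = 4280761/42849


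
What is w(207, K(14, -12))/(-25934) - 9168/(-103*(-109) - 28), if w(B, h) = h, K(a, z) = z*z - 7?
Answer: -79765725/96811622 ≈ -0.82393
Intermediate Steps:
K(a, z) = -7 + z² (K(a, z) = z² - 7 = -7 + z²)
w(207, K(14, -12))/(-25934) - 9168/(-103*(-109) - 28) = (-7 + (-12)²)/(-25934) - 9168/(-103*(-109) - 28) = (-7 + 144)*(-1/25934) - 9168/(11227 - 28) = 137*(-1/25934) - 9168/11199 = -137/25934 - 9168*1/11199 = -137/25934 - 3056/3733 = -79765725/96811622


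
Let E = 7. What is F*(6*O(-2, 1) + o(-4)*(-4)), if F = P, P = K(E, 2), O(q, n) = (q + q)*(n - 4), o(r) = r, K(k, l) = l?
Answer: 176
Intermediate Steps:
O(q, n) = 2*q*(-4 + n) (O(q, n) = (2*q)*(-4 + n) = 2*q*(-4 + n))
P = 2
F = 2
F*(6*O(-2, 1) + o(-4)*(-4)) = 2*(6*(2*(-2)*(-4 + 1)) - 4*(-4)) = 2*(6*(2*(-2)*(-3)) + 16) = 2*(6*12 + 16) = 2*(72 + 16) = 2*88 = 176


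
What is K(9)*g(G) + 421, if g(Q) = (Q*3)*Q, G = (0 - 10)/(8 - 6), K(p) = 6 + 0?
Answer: 871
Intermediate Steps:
K(p) = 6
G = -5 (G = -10/2 = -10*½ = -5)
g(Q) = 3*Q² (g(Q) = (3*Q)*Q = 3*Q²)
K(9)*g(G) + 421 = 6*(3*(-5)²) + 421 = 6*(3*25) + 421 = 6*75 + 421 = 450 + 421 = 871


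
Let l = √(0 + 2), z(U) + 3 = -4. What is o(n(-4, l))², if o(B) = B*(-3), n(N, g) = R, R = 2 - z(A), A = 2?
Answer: 729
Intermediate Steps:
z(U) = -7 (z(U) = -3 - 4 = -7)
R = 9 (R = 2 - 1*(-7) = 2 + 7 = 9)
l = √2 ≈ 1.4142
n(N, g) = 9
o(B) = -3*B
o(n(-4, l))² = (-3*9)² = (-27)² = 729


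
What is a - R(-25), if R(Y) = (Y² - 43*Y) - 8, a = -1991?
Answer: -3683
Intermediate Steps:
R(Y) = -8 + Y² - 43*Y
a - R(-25) = -1991 - (-8 + (-25)² - 43*(-25)) = -1991 - (-8 + 625 + 1075) = -1991 - 1*1692 = -1991 - 1692 = -3683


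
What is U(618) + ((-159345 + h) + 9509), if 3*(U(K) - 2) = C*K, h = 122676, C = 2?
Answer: -26746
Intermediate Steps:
U(K) = 2 + 2*K/3 (U(K) = 2 + (2*K)/3 = 2 + 2*K/3)
U(618) + ((-159345 + h) + 9509) = (2 + (⅔)*618) + ((-159345 + 122676) + 9509) = (2 + 412) + (-36669 + 9509) = 414 - 27160 = -26746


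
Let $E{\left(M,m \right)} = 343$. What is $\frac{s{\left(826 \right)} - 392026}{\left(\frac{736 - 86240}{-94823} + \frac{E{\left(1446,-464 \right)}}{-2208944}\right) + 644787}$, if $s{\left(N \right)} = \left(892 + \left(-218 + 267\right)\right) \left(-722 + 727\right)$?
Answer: $- \frac{27042583982217584}{45018811215607077} \approx -0.6007$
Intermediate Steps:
$s{\left(N \right)} = 4705$ ($s{\left(N \right)} = \left(892 + 49\right) 5 = 941 \cdot 5 = 4705$)
$\frac{s{\left(826 \right)} - 392026}{\left(\frac{736 - 86240}{-94823} + \frac{E{\left(1446,-464 \right)}}{-2208944}\right) + 644787} = \frac{4705 - 392026}{\left(\frac{736 - 86240}{-94823} + \frac{343}{-2208944}\right) + 644787} = - \frac{387321}{\left(\left(736 - 86240\right) \left(- \frac{1}{94823}\right) + 343 \left(- \frac{1}{2208944}\right)\right) + 644787} = - \frac{387321}{\left(\left(-85504\right) \left(- \frac{1}{94823}\right) - \frac{343}{2208944}\right) + 644787} = - \frac{387321}{\left(\frac{85504}{94823} - \frac{343}{2208944}\right) + 644787} = - \frac{387321}{\frac{188841023487}{209458696912} + 644787} = - \frac{387321}{\frac{135056433646821231}{209458696912}} = \left(-387321\right) \frac{209458696912}{135056433646821231} = - \frac{27042583982217584}{45018811215607077}$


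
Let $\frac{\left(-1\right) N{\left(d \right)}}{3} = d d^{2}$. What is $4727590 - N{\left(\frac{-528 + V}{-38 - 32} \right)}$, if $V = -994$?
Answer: $\frac{204017554493}{42875} \approx 4.7584 \cdot 10^{6}$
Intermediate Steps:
$N{\left(d \right)} = - 3 d^{3}$ ($N{\left(d \right)} = - 3 d d^{2} = - 3 d^{3}$)
$4727590 - N{\left(\frac{-528 + V}{-38 - 32} \right)} = 4727590 - - 3 \left(\frac{-528 - 994}{-38 - 32}\right)^{3} = 4727590 - - 3 \left(- \frac{1522}{-70}\right)^{3} = 4727590 - - 3 \left(\left(-1522\right) \left(- \frac{1}{70}\right)\right)^{3} = 4727590 - - 3 \left(\frac{761}{35}\right)^{3} = 4727590 - \left(-3\right) \frac{440711081}{42875} = 4727590 - - \frac{1322133243}{42875} = 4727590 + \frac{1322133243}{42875} = \frac{204017554493}{42875}$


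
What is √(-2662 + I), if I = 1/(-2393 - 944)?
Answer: I*√29642888015/3337 ≈ 51.595*I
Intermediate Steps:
I = -1/3337 (I = 1/(-3337) = -1/3337 ≈ -0.00029967)
√(-2662 + I) = √(-2662 - 1/3337) = √(-8883095/3337) = I*√29642888015/3337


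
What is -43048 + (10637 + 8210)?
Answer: -24201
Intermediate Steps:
-43048 + (10637 + 8210) = -43048 + 18847 = -24201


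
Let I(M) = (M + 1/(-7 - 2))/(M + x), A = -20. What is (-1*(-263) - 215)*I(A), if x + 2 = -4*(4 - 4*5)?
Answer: -1448/63 ≈ -22.984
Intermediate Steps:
x = 62 (x = -2 - 4*(4 - 4*5) = -2 - 4*(4 - 20) = -2 - 4*(-16) = -2 + 64 = 62)
I(M) = (-⅑ + M)/(62 + M) (I(M) = (M + 1/(-7 - 2))/(M + 62) = (M + 1/(-9))/(62 + M) = (M - ⅑)/(62 + M) = (-⅑ + M)/(62 + M))
(-1*(-263) - 215)*I(A) = (-1*(-263) - 215)*((-⅑ - 20)/(62 - 20)) = (263 - 215)*(-181/9/42) = 48*((1/42)*(-181/9)) = 48*(-181/378) = -1448/63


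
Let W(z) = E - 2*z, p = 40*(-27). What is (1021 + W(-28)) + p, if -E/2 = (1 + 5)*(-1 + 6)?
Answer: -63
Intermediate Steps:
E = -60 (E = -2*(1 + 5)*(-1 + 6) = -12*5 = -2*30 = -60)
p = -1080
W(z) = -60 - 2*z
(1021 + W(-28)) + p = (1021 + (-60 - 2*(-28))) - 1080 = (1021 + (-60 + 56)) - 1080 = (1021 - 4) - 1080 = 1017 - 1080 = -63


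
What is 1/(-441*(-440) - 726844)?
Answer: -1/532804 ≈ -1.8769e-6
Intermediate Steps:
1/(-441*(-440) - 726844) = 1/(194040 - 726844) = 1/(-532804) = -1/532804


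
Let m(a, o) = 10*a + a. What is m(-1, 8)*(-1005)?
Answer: 11055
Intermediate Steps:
m(a, o) = 11*a
m(-1, 8)*(-1005) = (11*(-1))*(-1005) = -11*(-1005) = 11055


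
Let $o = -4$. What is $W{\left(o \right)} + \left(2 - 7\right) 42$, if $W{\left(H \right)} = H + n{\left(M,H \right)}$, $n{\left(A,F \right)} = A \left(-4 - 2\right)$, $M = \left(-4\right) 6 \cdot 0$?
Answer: $-214$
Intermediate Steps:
$M = 0$ ($M = \left(-24\right) 0 = 0$)
$n{\left(A,F \right)} = - 6 A$ ($n{\left(A,F \right)} = A \left(-6\right) = - 6 A$)
$W{\left(H \right)} = H$ ($W{\left(H \right)} = H - 0 = H + 0 = H$)
$W{\left(o \right)} + \left(2 - 7\right) 42 = -4 + \left(2 - 7\right) 42 = -4 - 210 = -214$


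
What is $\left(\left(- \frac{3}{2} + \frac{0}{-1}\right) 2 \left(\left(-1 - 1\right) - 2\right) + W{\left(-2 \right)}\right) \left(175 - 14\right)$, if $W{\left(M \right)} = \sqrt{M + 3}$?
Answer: $2093$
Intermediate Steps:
$W{\left(M \right)} = \sqrt{3 + M}$
$\left(\left(- \frac{3}{2} + \frac{0}{-1}\right) 2 \left(\left(-1 - 1\right) - 2\right) + W{\left(-2 \right)}\right) \left(175 - 14\right) = \left(\left(- \frac{3}{2} + \frac{0}{-1}\right) 2 \left(\left(-1 - 1\right) - 2\right) + \sqrt{3 - 2}\right) \left(175 - 14\right) = \left(\left(\left(-3\right) \frac{1}{2} + 0 \left(-1\right)\right) 2 \left(-2 - 2\right) + \sqrt{1}\right) 161 = \left(\left(- \frac{3}{2} + 0\right) 2 \left(-4\right) + 1\right) 161 = \left(\left(- \frac{3}{2}\right) 2 \left(-4\right) + 1\right) 161 = \left(\left(-3\right) \left(-4\right) + 1\right) 161 = \left(12 + 1\right) 161 = 13 \cdot 161 = 2093$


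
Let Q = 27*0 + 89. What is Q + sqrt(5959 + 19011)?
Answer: 89 + sqrt(24970) ≈ 247.02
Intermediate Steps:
Q = 89 (Q = 0 + 89 = 89)
Q + sqrt(5959 + 19011) = 89 + sqrt(5959 + 19011) = 89 + sqrt(24970)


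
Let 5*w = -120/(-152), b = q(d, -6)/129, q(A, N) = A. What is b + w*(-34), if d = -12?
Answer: -4462/817 ≈ -5.4614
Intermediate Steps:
b = -4/43 (b = -12/129 = -12*1/129 = -4/43 ≈ -0.093023)
w = 3/19 (w = (-120/(-152))/5 = (-120*(-1/152))/5 = (⅕)*(15/19) = 3/19 ≈ 0.15789)
b + w*(-34) = -4/43 + (3/19)*(-34) = -4/43 - 102/19 = -4462/817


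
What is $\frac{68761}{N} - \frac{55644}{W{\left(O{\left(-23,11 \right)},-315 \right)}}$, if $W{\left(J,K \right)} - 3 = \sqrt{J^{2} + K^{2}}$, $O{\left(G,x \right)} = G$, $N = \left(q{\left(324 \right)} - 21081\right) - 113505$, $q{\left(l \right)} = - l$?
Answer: $\frac{626489207}{538263918} - \frac{55644 \sqrt{99754}}{99745} \approx -175.03$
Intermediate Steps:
$N = -134910$ ($N = \left(\left(-1\right) 324 - 21081\right) - 113505 = \left(-324 - 21081\right) - 113505 = -21405 - 113505 = -134910$)
$W{\left(J,K \right)} = 3 + \sqrt{J^{2} + K^{2}}$
$\frac{68761}{N} - \frac{55644}{W{\left(O{\left(-23,11 \right)},-315 \right)}} = \frac{68761}{-134910} - \frac{55644}{3 + \sqrt{\left(-23\right)^{2} + \left(-315\right)^{2}}} = 68761 \left(- \frac{1}{134910}\right) - \frac{55644}{3 + \sqrt{529 + 99225}} = - \frac{68761}{134910} - \frac{55644}{3 + \sqrt{99754}}$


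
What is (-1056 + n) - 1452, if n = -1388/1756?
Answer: -1101359/439 ≈ -2508.8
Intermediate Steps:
n = -347/439 (n = -1388*1/1756 = -347/439 ≈ -0.79043)
(-1056 + n) - 1452 = (-1056 - 347/439) - 1452 = -463931/439 - 1452 = -1101359/439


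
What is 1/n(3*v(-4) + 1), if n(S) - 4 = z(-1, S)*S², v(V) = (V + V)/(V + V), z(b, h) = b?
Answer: -1/12 ≈ -0.083333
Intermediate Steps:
v(V) = 1 (v(V) = (2*V)/((2*V)) = (2*V)*(1/(2*V)) = 1)
n(S) = 4 - S²
1/n(3*v(-4) + 1) = 1/(4 - (3*1 + 1)²) = 1/(4 - (3 + 1)²) = 1/(4 - 1*4²) = 1/(4 - 1*16) = 1/(4 - 16) = 1/(-12) = -1/12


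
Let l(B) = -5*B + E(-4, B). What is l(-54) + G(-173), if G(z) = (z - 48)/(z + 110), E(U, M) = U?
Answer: 16979/63 ≈ 269.51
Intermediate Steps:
l(B) = -4 - 5*B (l(B) = -5*B - 4 = -4 - 5*B)
G(z) = (-48 + z)/(110 + z)
l(-54) + G(-173) = (-4 - 5*(-54)) + (-48 - 173)/(110 - 173) = (-4 + 270) - 221/(-63) = 266 - 1/63*(-221) = 266 + 221/63 = 16979/63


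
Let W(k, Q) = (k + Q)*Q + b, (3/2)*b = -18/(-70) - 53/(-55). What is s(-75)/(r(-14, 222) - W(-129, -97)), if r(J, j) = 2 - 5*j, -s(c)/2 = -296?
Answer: -68376/2660059 ≈ -0.025705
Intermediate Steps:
s(c) = 592 (s(c) = -2*(-296) = 592)
b = 188/231 (b = 2*(-18/(-70) - 53/(-55))/3 = 2*(-18*(-1/70) - 53*(-1/55))/3 = 2*(9/35 + 53/55)/3 = (⅔)*(94/77) = 188/231 ≈ 0.81385)
W(k, Q) = 188/231 + Q*(Q + k) (W(k, Q) = (k + Q)*Q + 188/231 = (Q + k)*Q + 188/231 = Q*(Q + k) + 188/231 = 188/231 + Q*(Q + k))
s(-75)/(r(-14, 222) - W(-129, -97)) = 592/((2 - 5*222) - (188/231 + (-97)² - 97*(-129))) = 592/((2 - 1110) - (188/231 + 9409 + 12513)) = 592/(-1108 - 1*5064170/231) = 592/(-1108 - 5064170/231) = 592/(-5320118/231) = 592*(-231/5320118) = -68376/2660059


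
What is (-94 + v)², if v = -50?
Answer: 20736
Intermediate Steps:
(-94 + v)² = (-94 - 50)² = (-144)² = 20736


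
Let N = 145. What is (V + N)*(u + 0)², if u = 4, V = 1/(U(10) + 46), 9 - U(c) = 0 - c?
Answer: 150816/65 ≈ 2320.2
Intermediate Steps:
U(c) = 9 + c (U(c) = 9 - (0 - c) = 9 - (-1)*c = 9 + c)
V = 1/65 (V = 1/((9 + 10) + 46) = 1/(19 + 46) = 1/65 ≈ 0.015385)
(V + N)*(u + 0)² = (1/65 + 145)*(4 + 0)² = (9426/65)*4² = (9426/65)*16 = 150816/65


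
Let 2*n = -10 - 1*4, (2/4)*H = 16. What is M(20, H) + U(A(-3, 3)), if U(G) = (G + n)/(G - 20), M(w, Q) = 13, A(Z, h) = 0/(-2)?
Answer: 267/20 ≈ 13.350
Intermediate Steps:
H = 32 (H = 2*16 = 32)
A(Z, h) = 0 (A(Z, h) = 0*(-1/2) = 0)
n = -7 (n = (-10 - 1*4)/2 = (-10 - 4)/2 = (1/2)*(-14) = -7)
U(G) = (-7 + G)/(-20 + G) (U(G) = (G - 7)/(G - 20) = (-7 + G)/(-20 + G))
M(20, H) + U(A(-3, 3)) = 13 + (-7 + 0)/(-20 + 0) = 13 - 7/(-20) = 13 - 1/20*(-7) = 13 + 7/20 = 267/20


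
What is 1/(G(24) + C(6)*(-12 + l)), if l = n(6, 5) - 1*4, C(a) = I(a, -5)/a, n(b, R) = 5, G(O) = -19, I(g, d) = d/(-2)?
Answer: -12/283 ≈ -0.042403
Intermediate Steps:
I(g, d) = -d/2 (I(g, d) = d*(-½) = -d/2)
C(a) = 5/(2*a) (C(a) = (-½*(-5))/a = 5/(2*a))
l = 1 (l = 5 - 1*4 = 5 - 4 = 1)
1/(G(24) + C(6)*(-12 + l)) = 1/(-19 + ((5/2)/6)*(-12 + 1)) = 1/(-19 + ((5/2)*(⅙))*(-11)) = 1/(-19 + (5/12)*(-11)) = 1/(-19 - 55/12) = 1/(-283/12) = -12/283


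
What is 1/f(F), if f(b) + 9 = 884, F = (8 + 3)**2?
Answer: 1/875 ≈ 0.0011429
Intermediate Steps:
F = 121 (F = 11**2 = 121)
f(b) = 875 (f(b) = -9 + 884 = 875)
1/f(F) = 1/875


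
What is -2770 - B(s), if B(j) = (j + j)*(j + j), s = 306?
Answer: -377314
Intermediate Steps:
B(j) = 4*j² (B(j) = (2*j)*(2*j) = 4*j²)
-2770 - B(s) = -2770 - 4*306² = -2770 - 4*93636 = -2770 - 1*374544 = -2770 - 374544 = -377314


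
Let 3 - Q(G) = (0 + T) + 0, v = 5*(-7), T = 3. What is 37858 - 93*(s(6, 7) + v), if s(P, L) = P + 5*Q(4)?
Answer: 40555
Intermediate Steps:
v = -35
Q(G) = 0 (Q(G) = 3 - ((0 + 3) + 0) = 3 - (3 + 0) = 3 - 1*3 = 3 - 3 = 0)
s(P, L) = P (s(P, L) = P + 5*0 = P + 0 = P)
37858 - 93*(s(6, 7) + v) = 37858 - 93*(6 - 35) = 37858 - 93*(-29) = 37858 + 2697 = 40555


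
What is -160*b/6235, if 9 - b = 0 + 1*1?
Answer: -256/1247 ≈ -0.20529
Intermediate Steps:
b = 8 (b = 9 - (0 + 1*1) = 9 - (0 + 1) = 9 - 1*1 = 9 - 1 = 8)
-160*b/6235 = -160*8/6235 = -1280*1/6235 = -256/1247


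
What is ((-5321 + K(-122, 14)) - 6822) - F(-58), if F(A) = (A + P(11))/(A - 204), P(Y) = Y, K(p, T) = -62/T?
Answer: -22278713/1834 ≈ -12148.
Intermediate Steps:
F(A) = (11 + A)/(-204 + A) (F(A) = (A + 11)/(A - 204) = (11 + A)/(-204 + A))
((-5321 + K(-122, 14)) - 6822) - F(-58) = ((-5321 - 62/14) - 6822) - (11 - 58)/(-204 - 58) = ((-5321 - 62*1/14) - 6822) - (-47)/(-262) = ((-5321 - 31/7) - 6822) - (-1)*(-47)/262 = (-37278/7 - 6822) - 1*47/262 = -85032/7 - 47/262 = -22278713/1834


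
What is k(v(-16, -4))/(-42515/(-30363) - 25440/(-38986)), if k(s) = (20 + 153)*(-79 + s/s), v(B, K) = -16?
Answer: -614356865442/93458635 ≈ -6573.6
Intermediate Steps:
k(s) = -13494 (k(s) = 173*(-79 + 1) = 173*(-78) = -13494)
k(v(-16, -4))/(-42515/(-30363) - 25440/(-38986)) = -13494/(-42515/(-30363) - 25440/(-38986)) = -13494/(-42515*(-1/30363) - 25440*(-1/38986)) = -13494/(42515/30363 + 12720/19493) = -13494/1214962255/591865959 = -13494*591865959/1214962255 = -614356865442/93458635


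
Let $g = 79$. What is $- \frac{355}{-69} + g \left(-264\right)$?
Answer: $- \frac{1438709}{69} \approx -20851.0$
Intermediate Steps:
$- \frac{355}{-69} + g \left(-264\right) = - \frac{355}{-69} + 79 \left(-264\right) = \left(-355\right) \left(- \frac{1}{69}\right) - 20856 = \frac{355}{69} - 20856 = - \frac{1438709}{69}$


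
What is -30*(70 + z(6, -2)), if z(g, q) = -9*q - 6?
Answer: -2460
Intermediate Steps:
z(g, q) = -6 - 9*q
-30*(70 + z(6, -2)) = -30*(70 + (-6 - 9*(-2))) = -30*(70 + (-6 + 18)) = -30*(70 + 12) = -30*82 = -2460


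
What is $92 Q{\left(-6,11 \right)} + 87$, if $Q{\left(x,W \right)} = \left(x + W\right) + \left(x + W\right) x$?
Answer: $-2213$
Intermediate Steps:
$Q{\left(x,W \right)} = W + x + x \left(W + x\right)$ ($Q{\left(x,W \right)} = \left(W + x\right) + \left(W + x\right) x = \left(W + x\right) + x \left(W + x\right) = W + x + x \left(W + x\right)$)
$92 Q{\left(-6,11 \right)} + 87 = 92 \left(11 - 6 + \left(-6\right)^{2} + 11 \left(-6\right)\right) + 87 = 92 \left(11 - 6 + 36 - 66\right) + 87 = 92 \left(-25\right) + 87 = -2300 + 87 = -2213$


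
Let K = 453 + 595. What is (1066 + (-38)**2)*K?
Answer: 2630480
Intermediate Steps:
K = 1048
(1066 + (-38)**2)*K = (1066 + (-38)**2)*1048 = (1066 + 1444)*1048 = 2510*1048 = 2630480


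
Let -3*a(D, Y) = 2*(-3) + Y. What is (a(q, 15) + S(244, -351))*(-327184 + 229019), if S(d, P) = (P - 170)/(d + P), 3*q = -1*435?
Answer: -19633000/107 ≈ -1.8349e+5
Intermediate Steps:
q = -145 (q = (-1*435)/3 = (⅓)*(-435) = -145)
a(D, Y) = 2 - Y/3 (a(D, Y) = -(2*(-3) + Y)/3 = -(-6 + Y)/3 = 2 - Y/3)
S(d, P) = (-170 + P)/(P + d)
(a(q, 15) + S(244, -351))*(-327184 + 229019) = ((2 - ⅓*15) + (-170 - 351)/(-351 + 244))*(-327184 + 229019) = ((2 - 5) - 521/(-107))*(-98165) = (-3 - 1/107*(-521))*(-98165) = (-3 + 521/107)*(-98165) = (200/107)*(-98165) = -19633000/107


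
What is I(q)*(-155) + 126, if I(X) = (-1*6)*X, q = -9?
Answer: -8244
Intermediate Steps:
I(X) = -6*X
I(q)*(-155) + 126 = -6*(-9)*(-155) + 126 = 54*(-155) + 126 = -8370 + 126 = -8244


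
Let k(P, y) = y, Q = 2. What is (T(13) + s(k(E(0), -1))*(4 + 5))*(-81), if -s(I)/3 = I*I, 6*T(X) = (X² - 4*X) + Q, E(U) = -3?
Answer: 1161/2 ≈ 580.50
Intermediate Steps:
T(X) = ⅓ - 2*X/3 + X²/6 (T(X) = ((X² - 4*X) + 2)/6 = (2 + X² - 4*X)/6 = ⅓ - 2*X/3 + X²/6)
s(I) = -3*I² (s(I) = -3*I*I = -3*I²)
(T(13) + s(k(E(0), -1))*(4 + 5))*(-81) = ((⅓ - ⅔*13 + (⅙)*13²) + (-3*(-1)²)*(4 + 5))*(-81) = ((⅓ - 26/3 + (⅙)*169) - 3*1*9)*(-81) = ((⅓ - 26/3 + 169/6) - 3*9)*(-81) = (119/6 - 27)*(-81) = -43/6*(-81) = 1161/2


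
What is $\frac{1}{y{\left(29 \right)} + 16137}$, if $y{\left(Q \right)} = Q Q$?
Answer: $\frac{1}{16978} \approx 5.89 \cdot 10^{-5}$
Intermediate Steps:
$y{\left(Q \right)} = Q^{2}$
$\frac{1}{y{\left(29 \right)} + 16137} = \frac{1}{29^{2} + 16137} = \frac{1}{841 + 16137} = \frac{1}{16978}$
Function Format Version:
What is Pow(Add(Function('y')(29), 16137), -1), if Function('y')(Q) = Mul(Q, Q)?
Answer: Rational(1, 16978) ≈ 5.8900e-5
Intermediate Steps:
Function('y')(Q) = Pow(Q, 2)
Pow(Add(Function('y')(29), 16137), -1) = Pow(Add(Pow(29, 2), 16137), -1) = Pow(Add(841, 16137), -1) = Pow(16978, -1) = Rational(1, 16978)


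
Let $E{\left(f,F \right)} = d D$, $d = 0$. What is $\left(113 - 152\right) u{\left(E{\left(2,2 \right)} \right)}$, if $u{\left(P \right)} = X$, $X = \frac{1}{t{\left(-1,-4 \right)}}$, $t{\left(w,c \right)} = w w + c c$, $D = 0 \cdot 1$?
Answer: $- \frac{39}{17} \approx -2.2941$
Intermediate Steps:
$D = 0$
$t{\left(w,c \right)} = c^{2} + w^{2}$ ($t{\left(w,c \right)} = w^{2} + c^{2} = c^{2} + w^{2}$)
$E{\left(f,F \right)} = 0$ ($E{\left(f,F \right)} = 0 \cdot 0 = 0$)
$X = \frac{1}{17}$ ($X = \frac{1}{\left(-4\right)^{2} + \left(-1\right)^{2}} = \frac{1}{16 + 1} = \frac{1}{17} \approx 0.058824$)
$u{\left(P \right)} = \frac{1}{17}$
$\left(113 - 152\right) u{\left(E{\left(2,2 \right)} \right)} = \left(113 - 152\right) \frac{1}{17} = \left(-39\right) \frac{1}{17} = - \frac{39}{17}$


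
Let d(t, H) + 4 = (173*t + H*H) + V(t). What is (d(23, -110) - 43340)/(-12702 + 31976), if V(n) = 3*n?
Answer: -13598/9637 ≈ -1.4110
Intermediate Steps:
d(t, H) = -4 + H**2 + 176*t (d(t, H) = -4 + ((173*t + H*H) + 3*t) = -4 + ((173*t + H**2) + 3*t) = -4 + ((H**2 + 173*t) + 3*t) = -4 + (H**2 + 176*t) = -4 + H**2 + 176*t)
(d(23, -110) - 43340)/(-12702 + 31976) = ((-4 + (-110)**2 + 176*23) - 43340)/(-12702 + 31976) = ((-4 + 12100 + 4048) - 43340)/19274 = (16144 - 43340)*(1/19274) = -27196*1/19274 = -13598/9637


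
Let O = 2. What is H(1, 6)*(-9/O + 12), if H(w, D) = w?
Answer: 15/2 ≈ 7.5000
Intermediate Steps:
H(1, 6)*(-9/O + 12) = 1*(-9/2 + 12) = 1*(15/2) = 15/2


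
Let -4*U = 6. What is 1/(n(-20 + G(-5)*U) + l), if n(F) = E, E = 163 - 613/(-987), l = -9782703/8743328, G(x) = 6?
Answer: 8629664736/1402339484171 ≈ 0.0061538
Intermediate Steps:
l = -9782703/8743328 (l = -9782703*1/8743328 = -9782703/8743328 ≈ -1.1189)
U = -3/2 (U = -1/4*6 = -3/2 ≈ -1.5000)
E = 161494/987 (E = 163 - 613*(-1)/987 = 163 - 1*(-613/987) = 163 + 613/987 = 161494/987 ≈ 163.62)
n(F) = 161494/987
1/(n(-20 + G(-5)*U) + l) = 1/(161494/987 - 9782703/8743328) = 1/(1402339484171/8629664736) = 8629664736/1402339484171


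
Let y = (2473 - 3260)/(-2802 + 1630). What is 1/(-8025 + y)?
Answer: -1172/9404513 ≈ -0.00012462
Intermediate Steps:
y = 787/1172 (y = -787/(-1172) = -787*(-1/1172) = 787/1172 ≈ 0.67150)
1/(-8025 + y) = 1/(-8025 + 787/1172) = 1/(-9404513/1172) = -1172/9404513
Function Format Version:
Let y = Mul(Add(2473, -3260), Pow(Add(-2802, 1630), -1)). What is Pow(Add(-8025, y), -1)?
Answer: Rational(-1172, 9404513) ≈ -0.00012462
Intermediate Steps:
y = Rational(787, 1172) (y = Mul(-787, Pow(-1172, -1)) = Mul(-787, Rational(-1, 1172)) = Rational(787, 1172) ≈ 0.67150)
Pow(Add(-8025, y), -1) = Pow(Add(-8025, Rational(787, 1172)), -1) = Pow(Rational(-9404513, 1172), -1) = Rational(-1172, 9404513)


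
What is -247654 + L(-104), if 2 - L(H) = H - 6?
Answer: -247542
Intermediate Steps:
L(H) = 8 - H (L(H) = 2 - (H - 6) = 2 - (-6 + H) = 2 + (6 - H) = 8 - H)
-247654 + L(-104) = -247654 + (8 - 1*(-104)) = -247654 + (8 + 104) = -247654 + 112 = -247542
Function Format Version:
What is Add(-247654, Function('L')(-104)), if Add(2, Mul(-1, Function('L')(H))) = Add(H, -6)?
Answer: -247542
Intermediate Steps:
Function('L')(H) = Add(8, Mul(-1, H)) (Function('L')(H) = Add(2, Mul(-1, Add(H, -6))) = Add(2, Mul(-1, Add(-6, H))) = Add(2, Add(6, Mul(-1, H))) = Add(8, Mul(-1, H)))
Add(-247654, Function('L')(-104)) = Add(-247654, Add(8, Mul(-1, -104))) = Add(-247654, Add(8, 104)) = Add(-247654, 112) = -247542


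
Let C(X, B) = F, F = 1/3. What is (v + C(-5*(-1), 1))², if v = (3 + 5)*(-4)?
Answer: 9025/9 ≈ 1002.8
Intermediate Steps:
F = ⅓ ≈ 0.33333
v = -32 (v = 8*(-4) = -32)
C(X, B) = ⅓
(v + C(-5*(-1), 1))² = (-32 + ⅓)² = (-95/3)² = 9025/9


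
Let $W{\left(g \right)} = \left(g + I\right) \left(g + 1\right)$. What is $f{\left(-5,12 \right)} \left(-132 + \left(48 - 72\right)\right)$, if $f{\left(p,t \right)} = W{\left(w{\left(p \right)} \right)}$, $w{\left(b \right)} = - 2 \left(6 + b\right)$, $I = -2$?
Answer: $-624$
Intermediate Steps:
$w{\left(b \right)} = -12 - 2 b$
$W{\left(g \right)} = \left(1 + g\right) \left(-2 + g\right)$ ($W{\left(g \right)} = \left(g - 2\right) \left(g + 1\right) = \left(-2 + g\right) \left(1 + g\right) = \left(1 + g\right) \left(-2 + g\right)$)
$f{\left(p,t \right)} = 10 + \left(-12 - 2 p\right)^{2} + 2 p$ ($f{\left(p,t \right)} = -2 + \left(-12 - 2 p\right)^{2} - \left(-12 - 2 p\right) = -2 + \left(-12 - 2 p\right)^{2} + \left(12 + 2 p\right) = 10 + \left(-12 - 2 p\right)^{2} + 2 p$)
$f{\left(-5,12 \right)} \left(-132 + \left(48 - 72\right)\right) = \left(154 + 4 \left(-5\right)^{2} + 50 \left(-5\right)\right) \left(-132 + \left(48 - 72\right)\right) = \left(154 + 4 \cdot 25 - 250\right) \left(-132 + \left(48 - 72\right)\right) = \left(154 + 100 - 250\right) \left(-132 - 24\right) = 4 \left(-156\right) = -624$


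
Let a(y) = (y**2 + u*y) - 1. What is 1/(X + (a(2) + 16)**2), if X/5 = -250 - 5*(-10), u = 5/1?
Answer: -1/159 ≈ -0.0062893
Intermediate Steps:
u = 5 (u = 5*1 = 5)
a(y) = -1 + y**2 + 5*y (a(y) = (y**2 + 5*y) - 1 = -1 + y**2 + 5*y)
X = -1000 (X = 5*(-250 - 5*(-10)) = 5*(-250 - 1*(-50)) = 5*(-250 + 50) = 5*(-200) = -1000)
1/(X + (a(2) + 16)**2) = 1/(-1000 + ((-1 + 2**2 + 5*2) + 16)**2) = 1/(-1000 + ((-1 + 4 + 10) + 16)**2) = 1/(-1000 + (13 + 16)**2) = 1/(-1000 + 29**2) = 1/(-1000 + 841) = 1/(-159) = -1/159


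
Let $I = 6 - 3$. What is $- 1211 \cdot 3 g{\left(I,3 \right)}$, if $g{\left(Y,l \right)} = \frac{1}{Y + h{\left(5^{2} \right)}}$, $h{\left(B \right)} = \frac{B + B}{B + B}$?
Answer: $- \frac{3633}{4} \approx -908.25$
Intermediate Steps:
$I = 3$ ($I = 6 - 3 = 3$)
$h{\left(B \right)} = 1$ ($h{\left(B \right)} = \frac{2 B}{2 B} = 2 B \frac{1}{2 B} = 1$)
$g{\left(Y,l \right)} = \frac{1}{1 + Y}$ ($g{\left(Y,l \right)} = \frac{1}{Y + 1} = \frac{1}{1 + Y}$)
$- 1211 \cdot 3 g{\left(I,3 \right)} = - 1211 \frac{3}{1 + 3} = - 1211 \cdot \frac{3}{4} = - 1211 \cdot 3 \cdot \frac{1}{4} = \left(-1211\right) \frac{3}{4} = - \frac{3633}{4}$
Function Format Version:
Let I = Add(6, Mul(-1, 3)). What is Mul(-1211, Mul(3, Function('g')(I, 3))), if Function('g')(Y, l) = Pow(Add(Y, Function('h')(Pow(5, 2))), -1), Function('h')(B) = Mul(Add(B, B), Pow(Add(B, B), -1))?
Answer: Rational(-3633, 4) ≈ -908.25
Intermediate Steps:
I = 3 (I = Add(6, -3) = 3)
Function('h')(B) = 1 (Function('h')(B) = Mul(Mul(2, B), Pow(Mul(2, B), -1)) = Mul(Mul(2, B), Mul(Rational(1, 2), Pow(B, -1))) = 1)
Function('g')(Y, l) = Pow(Add(1, Y), -1) (Function('g')(Y, l) = Pow(Add(Y, 1), -1) = Pow(Add(1, Y), -1))
Mul(-1211, Mul(3, Function('g')(I, 3))) = Mul(-1211, Mul(3, Pow(Add(1, 3), -1))) = Mul(-1211, Mul(3, Pow(4, -1))) = Mul(-1211, Mul(3, Rational(1, 4))) = Mul(-1211, Rational(3, 4)) = Rational(-3633, 4)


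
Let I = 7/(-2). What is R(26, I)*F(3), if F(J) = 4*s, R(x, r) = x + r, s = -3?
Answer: -270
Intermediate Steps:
I = -7/2 (I = 7*(-½) = -7/2 ≈ -3.5000)
R(x, r) = r + x
F(J) = -12 (F(J) = 4*(-3) = -12)
R(26, I)*F(3) = (-7/2 + 26)*(-12) = (45/2)*(-12) = -270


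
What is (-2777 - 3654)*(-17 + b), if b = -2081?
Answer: 13492238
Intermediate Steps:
(-2777 - 3654)*(-17 + b) = (-2777 - 3654)*(-17 - 2081) = -6431*(-2098) = 13492238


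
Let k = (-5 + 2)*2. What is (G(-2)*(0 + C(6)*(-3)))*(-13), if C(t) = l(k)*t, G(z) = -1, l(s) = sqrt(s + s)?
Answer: -468*I*sqrt(3) ≈ -810.6*I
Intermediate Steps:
k = -6 (k = -3*2 = -6)
l(s) = sqrt(2)*sqrt(s) (l(s) = sqrt(2*s) = sqrt(2)*sqrt(s))
C(t) = 2*I*t*sqrt(3) (C(t) = (sqrt(2)*sqrt(-6))*t = (sqrt(2)*(I*sqrt(6)))*t = (2*I*sqrt(3))*t = 2*I*t*sqrt(3))
(G(-2)*(0 + C(6)*(-3)))*(-13) = -(0 + (2*I*6*sqrt(3))*(-3))*(-13) = -(0 + (12*I*sqrt(3))*(-3))*(-13) = -(0 - 36*I*sqrt(3))*(-13) = -(-36)*I*sqrt(3)*(-13) = (36*I*sqrt(3))*(-13) = -468*I*sqrt(3)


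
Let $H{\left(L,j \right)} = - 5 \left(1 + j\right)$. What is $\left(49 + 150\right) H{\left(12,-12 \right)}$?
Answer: $10945$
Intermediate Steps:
$H{\left(L,j \right)} = -5 - 5 j$
$\left(49 + 150\right) H{\left(12,-12 \right)} = \left(49 + 150\right) \left(-5 - -60\right) = 199 \left(-5 + 60\right) = 199 \cdot 55 = 10945$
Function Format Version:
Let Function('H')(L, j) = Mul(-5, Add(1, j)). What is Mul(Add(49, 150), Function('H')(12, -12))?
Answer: 10945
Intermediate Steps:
Function('H')(L, j) = Add(-5, Mul(-5, j))
Mul(Add(49, 150), Function('H')(12, -12)) = Mul(Add(49, 150), Add(-5, Mul(-5, -12))) = Mul(199, Add(-5, 60)) = Mul(199, 55) = 10945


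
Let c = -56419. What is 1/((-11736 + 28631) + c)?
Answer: -1/39524 ≈ -2.5301e-5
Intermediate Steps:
1/((-11736 + 28631) + c) = 1/((-11736 + 28631) - 56419) = 1/(16895 - 56419) = 1/(-39524) = -1/39524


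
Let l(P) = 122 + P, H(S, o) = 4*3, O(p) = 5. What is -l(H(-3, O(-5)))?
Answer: -134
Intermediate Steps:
H(S, o) = 12
-l(H(-3, O(-5))) = -(122 + 12) = -1*134 = -134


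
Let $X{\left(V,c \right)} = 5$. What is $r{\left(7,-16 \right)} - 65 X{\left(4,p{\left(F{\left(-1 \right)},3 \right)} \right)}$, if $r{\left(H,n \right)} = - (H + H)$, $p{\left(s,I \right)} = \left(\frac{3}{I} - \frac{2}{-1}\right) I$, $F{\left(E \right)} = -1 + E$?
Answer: $-339$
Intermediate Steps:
$p{\left(s,I \right)} = I \left(2 + \frac{3}{I}\right)$ ($p{\left(s,I \right)} = \left(\frac{3}{I} - -2\right) I = \left(\frac{3}{I} + 2\right) I = \left(2 + \frac{3}{I}\right) I = I \left(2 + \frac{3}{I}\right)$)
$r{\left(H,n \right)} = - 2 H$
$r{\left(7,-16 \right)} - 65 X{\left(4,p{\left(F{\left(-1 \right)},3 \right)} \right)} = \left(-2\right) 7 - 65 \cdot 5 = -14 - 325 = -339$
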